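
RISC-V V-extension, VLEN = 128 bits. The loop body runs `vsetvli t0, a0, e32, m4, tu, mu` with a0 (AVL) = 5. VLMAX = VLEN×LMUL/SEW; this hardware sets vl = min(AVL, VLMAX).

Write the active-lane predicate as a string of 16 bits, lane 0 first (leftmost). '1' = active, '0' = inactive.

predicate = 1111100000000000

lanes per group: 128·4/32 = 16
vl ← min(5, 16) = 5
bits (lane 0 leftmost): 1111100000000000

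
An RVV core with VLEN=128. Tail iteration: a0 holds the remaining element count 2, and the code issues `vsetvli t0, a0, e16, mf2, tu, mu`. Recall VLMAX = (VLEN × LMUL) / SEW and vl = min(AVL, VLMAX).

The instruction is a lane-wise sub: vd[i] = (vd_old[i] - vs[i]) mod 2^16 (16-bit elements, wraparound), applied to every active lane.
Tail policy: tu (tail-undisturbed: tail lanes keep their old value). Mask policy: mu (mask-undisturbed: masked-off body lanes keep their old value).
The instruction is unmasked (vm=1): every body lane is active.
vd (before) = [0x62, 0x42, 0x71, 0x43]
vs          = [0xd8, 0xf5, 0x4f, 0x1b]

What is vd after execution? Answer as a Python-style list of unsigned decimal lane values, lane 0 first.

vd = [65418, 65357, 113, 67]

lanes per group: 128·1/2/16 = 4
vl ← min(2, 4) = 2
  i=0: sub(0x62,0xd8) → 65418
  i=1: sub(0x42,0xf5) → 65357
  i=2: tail/keep → 113
  i=3: tail/keep → 67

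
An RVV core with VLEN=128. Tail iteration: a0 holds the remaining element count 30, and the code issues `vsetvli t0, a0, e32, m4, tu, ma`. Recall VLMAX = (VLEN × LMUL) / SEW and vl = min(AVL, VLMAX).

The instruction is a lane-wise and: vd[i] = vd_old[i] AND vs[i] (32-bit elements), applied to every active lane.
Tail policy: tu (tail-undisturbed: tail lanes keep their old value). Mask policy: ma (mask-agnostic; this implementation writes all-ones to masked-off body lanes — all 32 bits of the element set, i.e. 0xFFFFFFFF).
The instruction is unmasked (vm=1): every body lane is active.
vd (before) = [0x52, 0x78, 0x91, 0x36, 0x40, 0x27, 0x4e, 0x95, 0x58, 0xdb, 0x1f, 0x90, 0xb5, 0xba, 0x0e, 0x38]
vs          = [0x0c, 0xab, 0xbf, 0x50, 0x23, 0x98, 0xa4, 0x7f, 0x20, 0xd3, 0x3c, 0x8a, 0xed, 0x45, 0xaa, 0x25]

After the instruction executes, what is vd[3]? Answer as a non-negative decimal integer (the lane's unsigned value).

vd[3] = 16

VLMAX = VLEN×LMUL/SEW = 128×4/32 = 16
vl = min(AVL, VLMAX) = min(30, 16) = 16
vd[0] and(0x52,0x0c) -> 0x00
vd[1] and(0x78,0xab) -> 0x28
vd[2] and(0x91,0xbf) -> 0x91
vd[3] and(0x36,0x50) -> 0x10
vd[4] and(0x40,0x23) -> 0x00
vd[5] and(0x27,0x98) -> 0x00
vd[6] and(0x4e,0xa4) -> 0x04
vd[7] and(0x95,0x7f) -> 0x15
vd[8] and(0x58,0x20) -> 0x00
vd[9] and(0xdb,0xd3) -> 0xd3
vd[10] and(0x1f,0x3c) -> 0x1c
vd[11] and(0x90,0x8a) -> 0x80
vd[12] and(0xb5,0xed) -> 0xa5
vd[13] and(0xba,0x45) -> 0x00
vd[14] and(0x0e,0xaa) -> 0x0a
vd[15] and(0x38,0x25) -> 0x20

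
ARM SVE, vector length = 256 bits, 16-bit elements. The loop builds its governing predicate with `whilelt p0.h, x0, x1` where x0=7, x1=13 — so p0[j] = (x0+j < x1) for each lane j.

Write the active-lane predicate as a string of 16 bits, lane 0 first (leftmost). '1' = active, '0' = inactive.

predicate = 1111110000000000

register lanes = 256/16 = 16
active while 7+j < 13, i.e. j ∈ [0,6) capped at 16 ⇒ 6
bits (lane 0 leftmost): 1111110000000000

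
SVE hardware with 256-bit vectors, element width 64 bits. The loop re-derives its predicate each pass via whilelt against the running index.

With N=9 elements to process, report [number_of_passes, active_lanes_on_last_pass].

256-bit reg / 64-bit elem → 4 lanes
N=9: ⌈9/4⌉ = 3 iters; last vl = 9 − 2×4 = 1

[iterations, last_vl] = [3, 1]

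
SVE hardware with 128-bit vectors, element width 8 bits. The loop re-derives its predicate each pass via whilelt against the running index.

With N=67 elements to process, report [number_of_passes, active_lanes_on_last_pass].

register lanes = 128/8 = 16
iterations = ceil(67/16) = 5; final-pass vl = 3

[iterations, last_vl] = [5, 3]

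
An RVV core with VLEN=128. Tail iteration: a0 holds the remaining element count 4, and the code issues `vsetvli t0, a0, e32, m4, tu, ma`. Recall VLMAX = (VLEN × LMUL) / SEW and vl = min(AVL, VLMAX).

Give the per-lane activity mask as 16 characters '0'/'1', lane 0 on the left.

predicate = 1111000000000000

VLMAX = VLEN×LMUL/SEW = 128×4/32 = 16
vl ← min(4, 16) = 4
bits (lane 0 leftmost): 1111000000000000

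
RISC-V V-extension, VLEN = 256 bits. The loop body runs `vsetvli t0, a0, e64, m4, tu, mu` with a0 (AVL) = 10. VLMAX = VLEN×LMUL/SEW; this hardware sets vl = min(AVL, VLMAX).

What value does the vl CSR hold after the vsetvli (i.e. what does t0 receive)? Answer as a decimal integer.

lanes per group: 256·4/64 = 16
AVL=10 ≤ VLMAX=16, so vl = 10

vl = 10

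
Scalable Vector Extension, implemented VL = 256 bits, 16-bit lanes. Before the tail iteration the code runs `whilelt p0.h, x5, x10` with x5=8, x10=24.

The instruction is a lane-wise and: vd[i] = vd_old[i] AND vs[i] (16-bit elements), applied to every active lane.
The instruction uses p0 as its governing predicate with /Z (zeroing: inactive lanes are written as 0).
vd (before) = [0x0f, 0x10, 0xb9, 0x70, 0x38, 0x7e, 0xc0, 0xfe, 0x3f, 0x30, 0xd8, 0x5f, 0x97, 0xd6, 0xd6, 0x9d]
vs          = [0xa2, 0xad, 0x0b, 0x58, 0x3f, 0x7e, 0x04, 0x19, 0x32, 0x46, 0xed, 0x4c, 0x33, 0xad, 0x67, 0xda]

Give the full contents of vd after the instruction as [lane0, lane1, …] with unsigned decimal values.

256-bit reg / 16-bit elem → 16 lanes
active while 8+j < 24, i.e. j ∈ [0,16) capped at 16 ⇒ 16
lane  0: and(0x0f,0xa2) ⇒ 0x02
lane  1: and(0x10,0xad) ⇒ 0x00
lane  2: and(0xb9,0x0b) ⇒ 0x09
lane  3: and(0x70,0x58) ⇒ 0x50
lane  4: and(0x38,0x3f) ⇒ 0x38
lane  5: and(0x7e,0x7e) ⇒ 0x7e
lane  6: and(0xc0,0x04) ⇒ 0x00
lane  7: and(0xfe,0x19) ⇒ 0x18
lane  8: and(0x3f,0x32) ⇒ 0x32
lane  9: and(0x30,0x46) ⇒ 0x00
lane 10: and(0xd8,0xed) ⇒ 0xc8
lane 11: and(0x5f,0x4c) ⇒ 0x4c
lane 12: and(0x97,0x33) ⇒ 0x13
lane 13: and(0xd6,0xad) ⇒ 0x84
lane 14: and(0xd6,0x67) ⇒ 0x46
lane 15: and(0x9d,0xda) ⇒ 0x98

vd = [2, 0, 9, 80, 56, 126, 0, 24, 50, 0, 200, 76, 19, 132, 70, 152]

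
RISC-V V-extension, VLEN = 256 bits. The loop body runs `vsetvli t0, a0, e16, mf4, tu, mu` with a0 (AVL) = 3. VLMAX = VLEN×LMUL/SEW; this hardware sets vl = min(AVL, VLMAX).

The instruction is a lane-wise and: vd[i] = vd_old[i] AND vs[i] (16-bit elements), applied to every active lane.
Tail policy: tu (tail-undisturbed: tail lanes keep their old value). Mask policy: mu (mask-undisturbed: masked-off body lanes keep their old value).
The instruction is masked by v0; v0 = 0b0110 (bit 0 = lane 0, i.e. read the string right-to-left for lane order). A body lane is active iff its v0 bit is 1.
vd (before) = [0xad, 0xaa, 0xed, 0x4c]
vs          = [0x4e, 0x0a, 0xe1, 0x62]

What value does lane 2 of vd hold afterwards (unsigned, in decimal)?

VLMAX = VLEN×LMUL/SEW = 256×1/4/16 = 4
vl ← min(3, 4) = 3
  i=0: mask-off/keep → 173
  i=1: and(0xaa,0x0a) → 10
  i=2: and(0xed,0xe1) → 225
  i=3: tail/keep → 76

vd[2] = 225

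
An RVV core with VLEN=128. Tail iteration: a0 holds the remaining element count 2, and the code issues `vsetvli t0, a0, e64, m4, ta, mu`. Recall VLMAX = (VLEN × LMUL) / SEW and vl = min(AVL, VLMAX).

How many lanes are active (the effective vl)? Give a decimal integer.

vl = 2

VLMAX = (128 × 4) / 64 = 8 lanes
vl = min(AVL, VLMAX) = min(2, 8) = 2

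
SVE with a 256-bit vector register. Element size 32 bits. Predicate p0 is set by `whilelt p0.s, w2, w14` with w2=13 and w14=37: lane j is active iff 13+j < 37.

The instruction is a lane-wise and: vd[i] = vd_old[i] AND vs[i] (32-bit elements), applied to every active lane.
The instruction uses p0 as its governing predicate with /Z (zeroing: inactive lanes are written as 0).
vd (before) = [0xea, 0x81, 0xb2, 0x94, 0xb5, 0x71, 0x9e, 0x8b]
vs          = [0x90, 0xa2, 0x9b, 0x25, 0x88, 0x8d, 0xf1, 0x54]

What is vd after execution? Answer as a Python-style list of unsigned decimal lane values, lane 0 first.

vd = [128, 128, 146, 4, 128, 1, 144, 0]

register lanes = 256/32 = 8
p0[j] = (13+j < 37); true for j=0..7 → 8 lanes set
lane  0: and(0xea,0x90) ⇒ 0x80
lane  1: and(0x81,0xa2) ⇒ 0x80
lane  2: and(0xb2,0x9b) ⇒ 0x92
lane  3: and(0x94,0x25) ⇒ 0x04
lane  4: and(0xb5,0x88) ⇒ 0x80
lane  5: and(0x71,0x8d) ⇒ 0x01
lane  6: and(0x9e,0xf1) ⇒ 0x90
lane  7: and(0x8b,0x54) ⇒ 0x00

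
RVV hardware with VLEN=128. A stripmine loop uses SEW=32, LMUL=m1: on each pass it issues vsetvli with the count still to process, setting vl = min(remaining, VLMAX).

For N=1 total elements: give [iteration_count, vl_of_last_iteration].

lanes per group: 128·1/32 = 4
N=1: ⌈1/4⌉ = 1 iters; last vl = 1 − 0×4 = 1

[iterations, last_vl] = [1, 1]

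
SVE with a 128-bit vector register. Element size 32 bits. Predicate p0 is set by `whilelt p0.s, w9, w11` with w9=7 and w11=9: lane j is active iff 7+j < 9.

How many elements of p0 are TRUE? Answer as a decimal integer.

lane count: 128 div 32 = 4
p0[j] = (7+j < 9); true for j=0..1 → 2 lanes set

vl = 2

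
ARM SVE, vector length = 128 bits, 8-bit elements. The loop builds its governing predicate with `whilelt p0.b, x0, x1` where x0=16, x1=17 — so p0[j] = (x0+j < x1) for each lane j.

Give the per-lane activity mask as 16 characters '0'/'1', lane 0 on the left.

predicate = 1000000000000000

lane count: 128 div 8 = 16
active while 16+j < 17, i.e. j ∈ [0,1) capped at 16 ⇒ 1
bits (lane 0 leftmost): 1000000000000000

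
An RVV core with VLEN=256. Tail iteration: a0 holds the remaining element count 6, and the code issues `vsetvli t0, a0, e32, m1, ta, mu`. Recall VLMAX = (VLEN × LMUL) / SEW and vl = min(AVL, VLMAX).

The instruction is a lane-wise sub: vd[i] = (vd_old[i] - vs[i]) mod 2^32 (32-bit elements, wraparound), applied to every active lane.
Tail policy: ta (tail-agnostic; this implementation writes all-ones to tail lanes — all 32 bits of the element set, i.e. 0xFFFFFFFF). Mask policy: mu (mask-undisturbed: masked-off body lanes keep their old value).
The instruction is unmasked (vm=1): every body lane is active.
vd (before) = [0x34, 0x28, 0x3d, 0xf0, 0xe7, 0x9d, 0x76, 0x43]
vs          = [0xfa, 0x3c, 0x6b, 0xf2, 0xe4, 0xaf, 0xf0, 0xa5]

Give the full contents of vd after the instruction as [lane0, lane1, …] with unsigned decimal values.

VLMAX = VLEN×LMUL/SEW = 256×1/32 = 8
vl ← min(6, 8) = 6
lane  0: sub(0x34,0xfa) ⇒ 0xffffff3a
lane  1: sub(0x28,0x3c) ⇒ 0xffffffec
lane  2: sub(0x3d,0x6b) ⇒ 0xffffffd2
lane  3: sub(0xf0,0xf2) ⇒ 0xfffffffe
lane  4: sub(0xe7,0xe4) ⇒ 0x03
lane  5: sub(0x9d,0xaf) ⇒ 0xffffffee
lane  6: tail/ones ⇒ 0xffffffff
lane  7: tail/ones ⇒ 0xffffffff

vd = [4294967098, 4294967276, 4294967250, 4294967294, 3, 4294967278, 4294967295, 4294967295]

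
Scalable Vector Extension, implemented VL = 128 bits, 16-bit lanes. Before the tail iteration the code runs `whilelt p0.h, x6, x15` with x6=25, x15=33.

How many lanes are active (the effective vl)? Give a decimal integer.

lane count: 128 div 16 = 8
active while 25+j < 33, i.e. j ∈ [0,8) capped at 8 ⇒ 8

vl = 8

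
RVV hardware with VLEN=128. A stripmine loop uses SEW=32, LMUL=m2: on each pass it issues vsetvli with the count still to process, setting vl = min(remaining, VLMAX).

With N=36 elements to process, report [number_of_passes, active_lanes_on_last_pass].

lanes per group: 128·2/32 = 8
iterations = ceil(36/8) = 5; final-pass vl = 4

[iterations, last_vl] = [5, 4]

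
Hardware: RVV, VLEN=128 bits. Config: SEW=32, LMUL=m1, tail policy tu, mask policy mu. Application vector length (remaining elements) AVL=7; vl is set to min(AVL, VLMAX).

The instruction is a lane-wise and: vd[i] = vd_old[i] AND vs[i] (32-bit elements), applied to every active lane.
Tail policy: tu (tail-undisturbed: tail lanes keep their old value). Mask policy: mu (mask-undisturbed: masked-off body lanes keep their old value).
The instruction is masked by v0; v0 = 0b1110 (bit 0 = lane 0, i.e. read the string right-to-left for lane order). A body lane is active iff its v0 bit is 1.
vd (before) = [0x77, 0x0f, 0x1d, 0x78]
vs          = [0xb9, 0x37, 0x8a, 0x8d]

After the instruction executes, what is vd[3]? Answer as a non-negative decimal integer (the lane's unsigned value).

lanes per group: 128·1/32 = 4
AVL=7 > VLMAX=4, so vl = 4
  i=0: mask-off/keep → 119
  i=1: and(0x0f,0x37) → 7
  i=2: and(0x1d,0x8a) → 8
  i=3: and(0x78,0x8d) → 8

vd[3] = 8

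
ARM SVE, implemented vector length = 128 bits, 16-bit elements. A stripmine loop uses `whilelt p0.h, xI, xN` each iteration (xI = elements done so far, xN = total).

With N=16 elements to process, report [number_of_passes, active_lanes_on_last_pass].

128-bit reg / 16-bit elem → 8 lanes
N=16: ⌈16/8⌉ = 2 iters; last vl = 16 − 1×8 = 8

[iterations, last_vl] = [2, 8]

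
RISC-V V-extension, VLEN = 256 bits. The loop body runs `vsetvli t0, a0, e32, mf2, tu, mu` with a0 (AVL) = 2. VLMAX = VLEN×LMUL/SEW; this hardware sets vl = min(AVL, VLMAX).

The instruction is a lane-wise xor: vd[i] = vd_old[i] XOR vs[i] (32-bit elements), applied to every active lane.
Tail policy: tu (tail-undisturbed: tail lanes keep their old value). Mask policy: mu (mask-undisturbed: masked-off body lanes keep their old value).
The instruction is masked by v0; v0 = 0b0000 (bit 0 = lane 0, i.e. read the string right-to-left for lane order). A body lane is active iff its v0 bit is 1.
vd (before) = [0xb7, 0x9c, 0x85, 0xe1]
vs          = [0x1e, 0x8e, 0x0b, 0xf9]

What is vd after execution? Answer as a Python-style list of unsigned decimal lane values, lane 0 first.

VLMAX = VLEN×LMUL/SEW = 256×1/2/32 = 4
vl ← min(2, 4) = 2
vd[0] mask-off/keep -> 0xb7
vd[1] mask-off/keep -> 0x9c
vd[2] tail/keep -> 0x85
vd[3] tail/keep -> 0xe1

vd = [183, 156, 133, 225]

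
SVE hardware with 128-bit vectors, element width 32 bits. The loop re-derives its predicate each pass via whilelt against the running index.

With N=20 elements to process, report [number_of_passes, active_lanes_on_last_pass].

128-bit reg / 32-bit elem → 4 lanes
20 elements at 4/iter → 5 passes, remainder 4 on the last

[iterations, last_vl] = [5, 4]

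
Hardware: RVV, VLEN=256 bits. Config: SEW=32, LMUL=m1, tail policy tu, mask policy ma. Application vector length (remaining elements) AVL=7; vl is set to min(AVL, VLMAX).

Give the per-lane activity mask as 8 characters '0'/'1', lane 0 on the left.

VLMAX = (256 × 1) / 32 = 8 lanes
AVL=7 ≤ VLMAX=8, so vl = 7
bits (lane 0 leftmost): 11111110

predicate = 11111110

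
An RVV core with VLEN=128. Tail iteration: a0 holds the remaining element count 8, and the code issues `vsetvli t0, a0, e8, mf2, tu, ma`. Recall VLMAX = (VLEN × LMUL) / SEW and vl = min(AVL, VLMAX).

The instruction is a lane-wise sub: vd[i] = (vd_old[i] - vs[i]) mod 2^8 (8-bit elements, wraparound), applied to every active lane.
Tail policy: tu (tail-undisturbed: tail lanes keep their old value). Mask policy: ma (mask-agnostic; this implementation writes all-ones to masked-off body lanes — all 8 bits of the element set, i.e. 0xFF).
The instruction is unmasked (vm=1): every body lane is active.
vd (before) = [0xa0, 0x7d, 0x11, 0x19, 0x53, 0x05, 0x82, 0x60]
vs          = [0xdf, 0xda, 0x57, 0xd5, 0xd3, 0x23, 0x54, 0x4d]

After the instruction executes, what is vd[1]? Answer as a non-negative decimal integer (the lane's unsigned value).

vd[1] = 163

VLMAX = (128 × 1/2) / 8 = 8 lanes
AVL=8 ≤ VLMAX=8, so vl = 8
lane  0: sub(0xa0,0xdf) ⇒ 0xc1
lane  1: sub(0x7d,0xda) ⇒ 0xa3
lane  2: sub(0x11,0x57) ⇒ 0xba
lane  3: sub(0x19,0xd5) ⇒ 0x44
lane  4: sub(0x53,0xd3) ⇒ 0x80
lane  5: sub(0x05,0x23) ⇒ 0xe2
lane  6: sub(0x82,0x54) ⇒ 0x2e
lane  7: sub(0x60,0x4d) ⇒ 0x13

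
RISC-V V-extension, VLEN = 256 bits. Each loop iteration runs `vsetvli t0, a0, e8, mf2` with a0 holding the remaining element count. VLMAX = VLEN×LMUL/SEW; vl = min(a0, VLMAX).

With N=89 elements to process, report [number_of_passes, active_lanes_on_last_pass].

VLMAX = VLEN×LMUL/SEW = 256×1/2/8 = 16
iterations = ceil(89/16) = 6; final-pass vl = 9

[iterations, last_vl] = [6, 9]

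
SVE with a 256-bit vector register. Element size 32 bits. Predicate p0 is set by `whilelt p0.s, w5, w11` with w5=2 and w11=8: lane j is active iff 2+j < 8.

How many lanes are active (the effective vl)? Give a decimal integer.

256-bit reg / 32-bit elem → 8 lanes
whilelt: lane j active iff 2+j < 8 → j < 6 → 6 active

vl = 6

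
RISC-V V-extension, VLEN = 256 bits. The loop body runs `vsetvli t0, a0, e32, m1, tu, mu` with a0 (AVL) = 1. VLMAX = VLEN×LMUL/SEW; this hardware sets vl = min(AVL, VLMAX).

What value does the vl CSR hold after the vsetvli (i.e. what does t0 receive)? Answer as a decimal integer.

vl = 1

VLMAX = VLEN×LMUL/SEW = 256×1/32 = 8
vl ← min(1, 8) = 1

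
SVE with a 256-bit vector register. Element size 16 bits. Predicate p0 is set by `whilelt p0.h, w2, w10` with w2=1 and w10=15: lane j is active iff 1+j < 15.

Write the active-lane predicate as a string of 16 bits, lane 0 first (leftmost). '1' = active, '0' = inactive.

predicate = 1111111111111100

lane count: 256 div 16 = 16
active while 1+j < 15, i.e. j ∈ [0,14) capped at 16 ⇒ 14
bits (lane 0 leftmost): 1111111111111100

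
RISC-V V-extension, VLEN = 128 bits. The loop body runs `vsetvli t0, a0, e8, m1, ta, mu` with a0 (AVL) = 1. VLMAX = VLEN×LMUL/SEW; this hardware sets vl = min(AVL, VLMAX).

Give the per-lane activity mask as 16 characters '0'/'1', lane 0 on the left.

VLMAX = (128 × 1) / 8 = 16 lanes
vl = min(AVL, VLMAX) = min(1, 16) = 1
bits (lane 0 leftmost): 1000000000000000

predicate = 1000000000000000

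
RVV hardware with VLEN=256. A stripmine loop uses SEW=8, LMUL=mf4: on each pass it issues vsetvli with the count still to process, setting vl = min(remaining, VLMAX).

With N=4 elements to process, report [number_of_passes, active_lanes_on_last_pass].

lanes per group: 256·1/4/8 = 8
N=4: ⌈4/8⌉ = 1 iters; last vl = 4 − 0×8 = 4

[iterations, last_vl] = [1, 4]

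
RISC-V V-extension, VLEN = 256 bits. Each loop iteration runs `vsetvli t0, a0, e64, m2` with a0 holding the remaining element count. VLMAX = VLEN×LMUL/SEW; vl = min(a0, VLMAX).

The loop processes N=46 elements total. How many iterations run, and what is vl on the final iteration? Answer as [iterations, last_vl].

lanes per group: 256·2/64 = 8
iterations = ceil(46/8) = 6; final-pass vl = 6

[iterations, last_vl] = [6, 6]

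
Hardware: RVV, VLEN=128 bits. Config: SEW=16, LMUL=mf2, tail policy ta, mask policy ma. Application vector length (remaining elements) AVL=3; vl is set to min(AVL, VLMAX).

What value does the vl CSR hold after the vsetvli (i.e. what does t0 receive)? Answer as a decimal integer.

lanes per group: 128·1/2/16 = 4
AVL=3 ≤ VLMAX=4, so vl = 3

vl = 3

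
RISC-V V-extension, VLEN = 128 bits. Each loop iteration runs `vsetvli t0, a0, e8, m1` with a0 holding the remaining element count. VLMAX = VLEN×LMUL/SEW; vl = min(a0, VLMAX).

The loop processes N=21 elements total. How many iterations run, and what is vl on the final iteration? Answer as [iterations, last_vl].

[iterations, last_vl] = [2, 5]

VLMAX = VLEN×LMUL/SEW = 128×1/8 = 16
21 elements at 16/iter → 2 passes, remainder 5 on the last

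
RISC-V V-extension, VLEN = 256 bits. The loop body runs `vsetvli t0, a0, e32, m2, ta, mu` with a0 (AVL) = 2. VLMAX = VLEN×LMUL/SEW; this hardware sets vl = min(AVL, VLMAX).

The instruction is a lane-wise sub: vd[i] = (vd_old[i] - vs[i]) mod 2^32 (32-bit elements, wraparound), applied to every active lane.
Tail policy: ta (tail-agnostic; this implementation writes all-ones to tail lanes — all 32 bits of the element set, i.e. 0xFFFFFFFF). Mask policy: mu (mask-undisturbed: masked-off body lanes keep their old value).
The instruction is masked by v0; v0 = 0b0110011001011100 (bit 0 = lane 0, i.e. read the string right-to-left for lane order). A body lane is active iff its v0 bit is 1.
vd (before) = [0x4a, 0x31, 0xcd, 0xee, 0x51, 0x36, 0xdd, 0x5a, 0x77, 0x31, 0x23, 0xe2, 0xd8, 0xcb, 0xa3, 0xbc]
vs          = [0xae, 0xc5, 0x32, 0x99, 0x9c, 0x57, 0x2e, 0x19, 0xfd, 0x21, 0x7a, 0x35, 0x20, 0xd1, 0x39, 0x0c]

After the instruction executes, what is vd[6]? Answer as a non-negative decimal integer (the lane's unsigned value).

vd[6] = 4294967295

lanes per group: 256·2/32 = 16
AVL=2 ≤ VLMAX=16, so vl = 2
vd[0] mask-off/keep -> 0x4a
vd[1] mask-off/keep -> 0x31
vd[2] tail/ones -> 0xffffffff
vd[3] tail/ones -> 0xffffffff
vd[4] tail/ones -> 0xffffffff
vd[5] tail/ones -> 0xffffffff
vd[6] tail/ones -> 0xffffffff
vd[7] tail/ones -> 0xffffffff
vd[8] tail/ones -> 0xffffffff
vd[9] tail/ones -> 0xffffffff
vd[10] tail/ones -> 0xffffffff
vd[11] tail/ones -> 0xffffffff
vd[12] tail/ones -> 0xffffffff
vd[13] tail/ones -> 0xffffffff
vd[14] tail/ones -> 0xffffffff
vd[15] tail/ones -> 0xffffffff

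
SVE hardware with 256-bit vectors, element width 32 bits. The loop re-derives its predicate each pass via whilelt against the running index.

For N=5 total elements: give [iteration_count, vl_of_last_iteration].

register lanes = 256/32 = 8
iterations = ceil(5/8) = 1; final-pass vl = 5

[iterations, last_vl] = [1, 5]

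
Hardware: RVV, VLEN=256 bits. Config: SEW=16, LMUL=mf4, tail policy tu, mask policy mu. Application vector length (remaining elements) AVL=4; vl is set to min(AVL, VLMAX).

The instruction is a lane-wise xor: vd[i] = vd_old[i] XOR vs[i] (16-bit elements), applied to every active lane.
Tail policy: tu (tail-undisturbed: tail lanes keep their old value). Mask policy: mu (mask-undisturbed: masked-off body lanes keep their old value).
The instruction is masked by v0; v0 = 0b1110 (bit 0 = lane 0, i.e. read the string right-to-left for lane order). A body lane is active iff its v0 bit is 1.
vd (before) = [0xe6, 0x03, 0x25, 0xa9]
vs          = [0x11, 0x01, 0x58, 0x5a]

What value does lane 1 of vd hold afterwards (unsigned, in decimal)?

vd[1] = 2

VLMAX = VLEN×LMUL/SEW = 256×1/4/16 = 4
vl = min(AVL, VLMAX) = min(4, 4) = 4
lane  0: mask-off/keep ⇒ 0xe6
lane  1: xor(0x03,0x01) ⇒ 0x02
lane  2: xor(0x25,0x58) ⇒ 0x7d
lane  3: xor(0xa9,0x5a) ⇒ 0xf3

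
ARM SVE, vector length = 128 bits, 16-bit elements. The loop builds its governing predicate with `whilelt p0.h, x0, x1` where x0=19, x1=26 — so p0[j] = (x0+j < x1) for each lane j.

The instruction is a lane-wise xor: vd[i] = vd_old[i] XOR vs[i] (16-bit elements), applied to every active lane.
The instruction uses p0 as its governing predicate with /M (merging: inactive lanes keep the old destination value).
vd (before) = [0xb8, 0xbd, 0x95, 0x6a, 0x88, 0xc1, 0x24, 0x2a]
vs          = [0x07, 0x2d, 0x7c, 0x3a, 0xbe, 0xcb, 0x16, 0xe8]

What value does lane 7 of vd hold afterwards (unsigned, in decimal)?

vd[7] = 42

lane count: 128 div 16 = 8
active while 19+j < 26, i.e. j ∈ [0,7) capped at 8 ⇒ 7
lane  0: xor(0xb8,0x07) ⇒ 0xbf
lane  1: xor(0xbd,0x2d) ⇒ 0x90
lane  2: xor(0x95,0x7c) ⇒ 0xe9
lane  3: xor(0x6a,0x3a) ⇒ 0x50
lane  4: xor(0x88,0xbe) ⇒ 0x36
lane  5: xor(0xc1,0xcb) ⇒ 0x0a
lane  6: xor(0x24,0x16) ⇒ 0x32
lane  7: tail/keep ⇒ 0x2a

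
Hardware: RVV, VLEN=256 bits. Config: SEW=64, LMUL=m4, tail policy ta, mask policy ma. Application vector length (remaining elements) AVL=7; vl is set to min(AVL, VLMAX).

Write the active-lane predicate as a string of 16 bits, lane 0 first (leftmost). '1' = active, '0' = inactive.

lanes per group: 256·4/64 = 16
vl = min(AVL, VLMAX) = min(7, 16) = 7
bits (lane 0 leftmost): 1111111000000000

predicate = 1111111000000000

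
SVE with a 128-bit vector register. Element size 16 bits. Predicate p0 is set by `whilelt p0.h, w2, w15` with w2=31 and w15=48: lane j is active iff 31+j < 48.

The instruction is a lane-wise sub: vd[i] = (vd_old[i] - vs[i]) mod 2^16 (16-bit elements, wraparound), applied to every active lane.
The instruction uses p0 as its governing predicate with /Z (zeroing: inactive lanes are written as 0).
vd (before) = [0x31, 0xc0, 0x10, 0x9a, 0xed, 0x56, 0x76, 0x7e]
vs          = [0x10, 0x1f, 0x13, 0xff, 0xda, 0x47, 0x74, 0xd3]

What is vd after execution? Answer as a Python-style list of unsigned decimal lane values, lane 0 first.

register lanes = 128/16 = 8
p0[j] = (31+j < 48); true for j=0..7 → 8 lanes set
[0] sub(0x31,0x10) = 0x21
[1] sub(0xc0,0x1f) = 0xa1
[2] sub(0x10,0x13) = 0xfffd
[3] sub(0x9a,0xff) = 0xff9b
[4] sub(0xed,0xda) = 0x13
[5] sub(0x56,0x47) = 0x0f
[6] sub(0x76,0x74) = 0x02
[7] sub(0x7e,0xd3) = 0xffab

vd = [33, 161, 65533, 65435, 19, 15, 2, 65451]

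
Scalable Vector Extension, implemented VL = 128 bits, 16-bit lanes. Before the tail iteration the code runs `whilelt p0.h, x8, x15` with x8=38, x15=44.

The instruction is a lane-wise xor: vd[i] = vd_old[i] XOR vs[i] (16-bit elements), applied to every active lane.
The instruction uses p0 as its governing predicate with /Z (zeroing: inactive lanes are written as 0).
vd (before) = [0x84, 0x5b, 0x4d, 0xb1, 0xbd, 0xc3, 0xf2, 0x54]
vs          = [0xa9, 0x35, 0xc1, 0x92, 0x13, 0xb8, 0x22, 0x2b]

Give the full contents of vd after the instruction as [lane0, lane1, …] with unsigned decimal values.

vd = [45, 110, 140, 35, 174, 123, 0, 0]

128-bit reg / 16-bit elem → 8 lanes
whilelt: lane j active iff 38+j < 44 → j < 6 → 6 active
  i=0: xor(0x84,0xa9) → 45
  i=1: xor(0x5b,0x35) → 110
  i=2: xor(0x4d,0xc1) → 140
  i=3: xor(0xb1,0x92) → 35
  i=4: xor(0xbd,0x13) → 174
  i=5: xor(0xc3,0xb8) → 123
  i=6: tail/zero → 0
  i=7: tail/zero → 0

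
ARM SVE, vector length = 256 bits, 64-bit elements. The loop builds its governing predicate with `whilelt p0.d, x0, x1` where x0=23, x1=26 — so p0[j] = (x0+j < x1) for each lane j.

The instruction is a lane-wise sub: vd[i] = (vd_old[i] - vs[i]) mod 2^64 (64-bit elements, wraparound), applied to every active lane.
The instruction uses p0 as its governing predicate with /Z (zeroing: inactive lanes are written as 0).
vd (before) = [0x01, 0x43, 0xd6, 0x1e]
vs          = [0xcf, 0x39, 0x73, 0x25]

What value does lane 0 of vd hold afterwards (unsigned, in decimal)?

256-bit reg / 64-bit elem → 4 lanes
whilelt: lane j active iff 23+j < 26 → j < 3 → 3 active
[0] sub(0x01,0xcf) = 0xffffffffffffff32
[1] sub(0x43,0x39) = 0x0a
[2] sub(0xd6,0x73) = 0x63
[3] tail/zero = 0x00

vd[0] = 18446744073709551410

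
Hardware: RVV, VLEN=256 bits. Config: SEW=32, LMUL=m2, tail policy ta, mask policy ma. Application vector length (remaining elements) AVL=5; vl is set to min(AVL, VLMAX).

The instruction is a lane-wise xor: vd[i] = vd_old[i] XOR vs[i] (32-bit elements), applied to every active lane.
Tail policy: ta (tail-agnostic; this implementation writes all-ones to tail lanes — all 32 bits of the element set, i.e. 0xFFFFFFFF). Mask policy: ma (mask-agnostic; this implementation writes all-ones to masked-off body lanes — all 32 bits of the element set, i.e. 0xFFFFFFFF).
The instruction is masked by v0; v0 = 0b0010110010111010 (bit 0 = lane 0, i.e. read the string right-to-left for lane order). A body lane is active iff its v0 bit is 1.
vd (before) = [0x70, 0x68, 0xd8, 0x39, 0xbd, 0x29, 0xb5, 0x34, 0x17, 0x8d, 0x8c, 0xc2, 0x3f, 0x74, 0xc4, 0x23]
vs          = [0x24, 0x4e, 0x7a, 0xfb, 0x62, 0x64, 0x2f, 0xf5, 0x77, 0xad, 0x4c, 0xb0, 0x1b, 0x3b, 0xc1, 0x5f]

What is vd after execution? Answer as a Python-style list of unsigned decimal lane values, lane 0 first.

VLMAX = (256 × 2) / 32 = 16 lanes
AVL=5 ≤ VLMAX=16, so vl = 5
lane  0: mask-off/ones ⇒ 0xffffffff
lane  1: xor(0x68,0x4e) ⇒ 0x26
lane  2: mask-off/ones ⇒ 0xffffffff
lane  3: xor(0x39,0xfb) ⇒ 0xc2
lane  4: xor(0xbd,0x62) ⇒ 0xdf
lane  5: tail/ones ⇒ 0xffffffff
lane  6: tail/ones ⇒ 0xffffffff
lane  7: tail/ones ⇒ 0xffffffff
lane  8: tail/ones ⇒ 0xffffffff
lane  9: tail/ones ⇒ 0xffffffff
lane 10: tail/ones ⇒ 0xffffffff
lane 11: tail/ones ⇒ 0xffffffff
lane 12: tail/ones ⇒ 0xffffffff
lane 13: tail/ones ⇒ 0xffffffff
lane 14: tail/ones ⇒ 0xffffffff
lane 15: tail/ones ⇒ 0xffffffff

vd = [4294967295, 38, 4294967295, 194, 223, 4294967295, 4294967295, 4294967295, 4294967295, 4294967295, 4294967295, 4294967295, 4294967295, 4294967295, 4294967295, 4294967295]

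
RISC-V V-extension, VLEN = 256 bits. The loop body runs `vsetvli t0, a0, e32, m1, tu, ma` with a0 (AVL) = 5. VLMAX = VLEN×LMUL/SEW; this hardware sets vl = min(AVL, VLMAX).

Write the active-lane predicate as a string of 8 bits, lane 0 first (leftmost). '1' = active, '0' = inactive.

predicate = 11111000

VLMAX = (256 × 1) / 32 = 8 lanes
AVL=5 ≤ VLMAX=8, so vl = 5
bits (lane 0 leftmost): 11111000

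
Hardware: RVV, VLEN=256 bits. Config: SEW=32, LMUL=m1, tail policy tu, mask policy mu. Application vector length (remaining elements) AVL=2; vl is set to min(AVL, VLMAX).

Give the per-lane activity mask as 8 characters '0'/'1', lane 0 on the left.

predicate = 11000000

VLMAX = VLEN×LMUL/SEW = 256×1/32 = 8
vl = min(AVL, VLMAX) = min(2, 8) = 2
bits (lane 0 leftmost): 11000000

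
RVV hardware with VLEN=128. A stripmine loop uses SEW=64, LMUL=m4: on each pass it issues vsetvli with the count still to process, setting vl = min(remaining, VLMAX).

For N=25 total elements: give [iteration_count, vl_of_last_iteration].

VLMAX = VLEN×LMUL/SEW = 128×4/64 = 8
N=25: ⌈25/8⌉ = 4 iters; last vl = 25 − 3×8 = 1

[iterations, last_vl] = [4, 1]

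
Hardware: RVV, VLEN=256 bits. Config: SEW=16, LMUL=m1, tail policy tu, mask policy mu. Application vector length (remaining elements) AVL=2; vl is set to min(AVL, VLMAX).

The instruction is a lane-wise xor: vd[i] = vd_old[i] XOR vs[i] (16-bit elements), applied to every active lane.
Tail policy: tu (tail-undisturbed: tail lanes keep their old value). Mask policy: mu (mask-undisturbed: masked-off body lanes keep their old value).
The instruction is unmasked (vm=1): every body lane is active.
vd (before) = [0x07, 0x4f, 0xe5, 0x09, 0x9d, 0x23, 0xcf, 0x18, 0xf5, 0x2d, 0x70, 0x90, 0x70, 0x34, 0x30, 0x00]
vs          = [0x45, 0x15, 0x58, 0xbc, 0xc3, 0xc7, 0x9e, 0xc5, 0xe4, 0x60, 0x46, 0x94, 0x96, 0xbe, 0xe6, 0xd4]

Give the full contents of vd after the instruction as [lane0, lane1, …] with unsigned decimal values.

vd = [66, 90, 229, 9, 157, 35, 207, 24, 245, 45, 112, 144, 112, 52, 48, 0]

VLMAX = VLEN×LMUL/SEW = 256×1/16 = 16
AVL=2 ≤ VLMAX=16, so vl = 2
[0] xor(0x07,0x45) = 0x42
[1] xor(0x4f,0x15) = 0x5a
[2] tail/keep = 0xe5
[3] tail/keep = 0x09
[4] tail/keep = 0x9d
[5] tail/keep = 0x23
[6] tail/keep = 0xcf
[7] tail/keep = 0x18
[8] tail/keep = 0xf5
[9] tail/keep = 0x2d
[10] tail/keep = 0x70
[11] tail/keep = 0x90
[12] tail/keep = 0x70
[13] tail/keep = 0x34
[14] tail/keep = 0x30
[15] tail/keep = 0x00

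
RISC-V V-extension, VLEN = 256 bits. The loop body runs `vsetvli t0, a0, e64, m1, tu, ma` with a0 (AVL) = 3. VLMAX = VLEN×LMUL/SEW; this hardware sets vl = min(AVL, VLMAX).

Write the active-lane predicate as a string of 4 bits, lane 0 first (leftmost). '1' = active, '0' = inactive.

VLMAX = VLEN×LMUL/SEW = 256×1/64 = 4
vl ← min(3, 4) = 3
bits (lane 0 leftmost): 1110

predicate = 1110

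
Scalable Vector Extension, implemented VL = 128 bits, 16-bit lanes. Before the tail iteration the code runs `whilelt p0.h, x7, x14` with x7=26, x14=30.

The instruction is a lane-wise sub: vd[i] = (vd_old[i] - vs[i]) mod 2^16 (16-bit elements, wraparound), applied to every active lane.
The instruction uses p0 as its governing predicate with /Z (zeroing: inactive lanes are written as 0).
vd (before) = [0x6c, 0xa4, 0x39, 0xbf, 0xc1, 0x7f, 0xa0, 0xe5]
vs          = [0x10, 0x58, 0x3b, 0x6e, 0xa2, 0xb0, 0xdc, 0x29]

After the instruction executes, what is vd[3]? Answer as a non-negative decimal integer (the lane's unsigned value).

register lanes = 128/16 = 8
active while 26+j < 30, i.e. j ∈ [0,4) capped at 8 ⇒ 4
lane  0: sub(0x6c,0x10) ⇒ 0x5c
lane  1: sub(0xa4,0x58) ⇒ 0x4c
lane  2: sub(0x39,0x3b) ⇒ 0xfffe
lane  3: sub(0xbf,0x6e) ⇒ 0x51
lane  4: tail/zero ⇒ 0x00
lane  5: tail/zero ⇒ 0x00
lane  6: tail/zero ⇒ 0x00
lane  7: tail/zero ⇒ 0x00

vd[3] = 81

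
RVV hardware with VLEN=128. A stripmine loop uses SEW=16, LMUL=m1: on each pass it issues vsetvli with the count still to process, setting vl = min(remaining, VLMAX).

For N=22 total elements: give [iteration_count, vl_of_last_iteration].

VLMAX = (128 × 1) / 16 = 8 lanes
N=22: ⌈22/8⌉ = 3 iters; last vl = 22 − 2×8 = 6

[iterations, last_vl] = [3, 6]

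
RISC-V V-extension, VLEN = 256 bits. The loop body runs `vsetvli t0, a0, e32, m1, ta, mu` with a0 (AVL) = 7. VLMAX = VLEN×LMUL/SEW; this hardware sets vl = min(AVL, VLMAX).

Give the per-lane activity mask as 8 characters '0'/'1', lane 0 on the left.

lanes per group: 256·1/32 = 8
vl ← min(7, 8) = 7
bits (lane 0 leftmost): 11111110

predicate = 11111110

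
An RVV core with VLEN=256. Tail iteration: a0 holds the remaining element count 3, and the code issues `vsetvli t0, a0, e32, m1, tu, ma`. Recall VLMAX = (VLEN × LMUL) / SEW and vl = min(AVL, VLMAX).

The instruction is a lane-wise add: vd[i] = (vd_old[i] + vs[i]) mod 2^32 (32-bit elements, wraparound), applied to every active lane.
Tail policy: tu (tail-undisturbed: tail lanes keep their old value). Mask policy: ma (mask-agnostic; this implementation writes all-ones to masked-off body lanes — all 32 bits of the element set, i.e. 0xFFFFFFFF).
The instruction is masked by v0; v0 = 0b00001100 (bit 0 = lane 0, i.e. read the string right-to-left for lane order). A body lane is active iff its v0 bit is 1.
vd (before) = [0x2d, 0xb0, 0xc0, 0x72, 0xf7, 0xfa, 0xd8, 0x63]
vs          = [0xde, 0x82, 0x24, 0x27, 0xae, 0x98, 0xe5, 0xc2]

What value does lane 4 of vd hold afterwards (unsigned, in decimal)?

vd[4] = 247

lanes per group: 256·1/32 = 8
vl ← min(3, 8) = 3
[0] mask-off/ones = 0xffffffff
[1] mask-off/ones = 0xffffffff
[2] add(0xc0,0x24) = 0xe4
[3] tail/keep = 0x72
[4] tail/keep = 0xf7
[5] tail/keep = 0xfa
[6] tail/keep = 0xd8
[7] tail/keep = 0x63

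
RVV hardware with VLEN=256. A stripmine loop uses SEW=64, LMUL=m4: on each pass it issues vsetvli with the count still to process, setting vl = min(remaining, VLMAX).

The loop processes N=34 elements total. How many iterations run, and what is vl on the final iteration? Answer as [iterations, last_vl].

lanes per group: 256·4/64 = 16
34 elements at 16/iter → 3 passes, remainder 2 on the last

[iterations, last_vl] = [3, 2]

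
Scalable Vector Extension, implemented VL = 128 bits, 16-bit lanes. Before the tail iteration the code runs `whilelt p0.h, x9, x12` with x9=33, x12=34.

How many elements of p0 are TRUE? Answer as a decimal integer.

vl = 1

lane count: 128 div 16 = 8
p0[j] = (33+j < 34); true for j=0..0 → 1 lanes set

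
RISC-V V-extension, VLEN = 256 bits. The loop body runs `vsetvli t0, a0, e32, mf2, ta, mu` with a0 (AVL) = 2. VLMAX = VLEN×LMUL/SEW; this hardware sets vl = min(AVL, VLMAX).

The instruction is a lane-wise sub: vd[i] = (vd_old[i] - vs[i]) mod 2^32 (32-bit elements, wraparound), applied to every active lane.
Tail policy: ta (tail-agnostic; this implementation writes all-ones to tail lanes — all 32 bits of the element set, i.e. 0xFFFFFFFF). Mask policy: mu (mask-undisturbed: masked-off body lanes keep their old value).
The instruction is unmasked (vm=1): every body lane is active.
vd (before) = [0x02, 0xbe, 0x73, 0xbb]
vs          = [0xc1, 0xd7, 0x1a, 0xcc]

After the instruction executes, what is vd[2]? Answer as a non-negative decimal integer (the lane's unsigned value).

vd[2] = 4294967295

lanes per group: 256·1/2/32 = 4
vl ← min(2, 4) = 2
[0] sub(0x02,0xc1) = 0xffffff41
[1] sub(0xbe,0xd7) = 0xffffffe7
[2] tail/ones = 0xffffffff
[3] tail/ones = 0xffffffff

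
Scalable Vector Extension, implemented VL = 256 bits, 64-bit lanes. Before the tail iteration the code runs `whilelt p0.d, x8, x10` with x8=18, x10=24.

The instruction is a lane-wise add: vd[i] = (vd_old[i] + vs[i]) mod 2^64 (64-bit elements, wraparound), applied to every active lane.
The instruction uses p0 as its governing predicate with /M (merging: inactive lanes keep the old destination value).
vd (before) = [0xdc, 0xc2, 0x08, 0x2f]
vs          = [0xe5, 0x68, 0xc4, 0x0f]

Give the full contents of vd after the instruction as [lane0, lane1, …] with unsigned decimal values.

register lanes = 256/64 = 4
whilelt: lane j active iff 18+j < 24 → j < 6 → 4 active
  i=0: add(0xdc,0xe5) → 449
  i=1: add(0xc2,0x68) → 298
  i=2: add(0x08,0xc4) → 204
  i=3: add(0x2f,0x0f) → 62

vd = [449, 298, 204, 62]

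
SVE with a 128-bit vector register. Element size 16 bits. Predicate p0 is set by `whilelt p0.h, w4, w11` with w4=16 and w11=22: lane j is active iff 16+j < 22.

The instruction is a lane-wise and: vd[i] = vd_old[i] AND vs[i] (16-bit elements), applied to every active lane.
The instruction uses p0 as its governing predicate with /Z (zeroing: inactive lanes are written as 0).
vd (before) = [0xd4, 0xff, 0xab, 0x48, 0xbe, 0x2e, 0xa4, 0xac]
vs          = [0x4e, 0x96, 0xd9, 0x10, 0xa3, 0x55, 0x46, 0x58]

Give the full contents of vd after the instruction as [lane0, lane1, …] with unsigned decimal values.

register lanes = 128/16 = 8
p0[j] = (16+j < 22); true for j=0..5 → 6 lanes set
[0] and(0xd4,0x4e) = 0x44
[1] and(0xff,0x96) = 0x96
[2] and(0xab,0xd9) = 0x89
[3] and(0x48,0x10) = 0x00
[4] and(0xbe,0xa3) = 0xa2
[5] and(0x2e,0x55) = 0x04
[6] tail/zero = 0x00
[7] tail/zero = 0x00

vd = [68, 150, 137, 0, 162, 4, 0, 0]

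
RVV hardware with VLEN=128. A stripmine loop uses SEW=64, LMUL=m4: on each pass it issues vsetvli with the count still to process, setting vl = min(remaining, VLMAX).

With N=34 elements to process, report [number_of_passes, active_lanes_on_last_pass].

lanes per group: 128·4/64 = 8
iterations = ceil(34/8) = 5; final-pass vl = 2

[iterations, last_vl] = [5, 2]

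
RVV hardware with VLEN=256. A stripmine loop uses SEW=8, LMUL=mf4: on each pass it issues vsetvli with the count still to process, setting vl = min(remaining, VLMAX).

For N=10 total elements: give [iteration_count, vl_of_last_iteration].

[iterations, last_vl] = [2, 2]

VLMAX = VLEN×LMUL/SEW = 256×1/4/8 = 8
iterations = ceil(10/8) = 2; final-pass vl = 2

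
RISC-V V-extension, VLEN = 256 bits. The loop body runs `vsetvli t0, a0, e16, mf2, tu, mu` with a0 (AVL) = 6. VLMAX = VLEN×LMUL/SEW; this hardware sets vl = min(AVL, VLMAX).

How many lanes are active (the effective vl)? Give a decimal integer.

VLMAX = (256 × 1/2) / 16 = 8 lanes
AVL=6 ≤ VLMAX=8, so vl = 6

vl = 6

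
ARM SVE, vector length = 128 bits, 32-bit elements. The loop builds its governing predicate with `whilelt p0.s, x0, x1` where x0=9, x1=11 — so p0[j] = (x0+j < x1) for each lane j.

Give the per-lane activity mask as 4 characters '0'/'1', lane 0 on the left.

lane count: 128 div 32 = 4
whilelt: lane j active iff 9+j < 11 → j < 2 → 2 active
bits (lane 0 leftmost): 1100

predicate = 1100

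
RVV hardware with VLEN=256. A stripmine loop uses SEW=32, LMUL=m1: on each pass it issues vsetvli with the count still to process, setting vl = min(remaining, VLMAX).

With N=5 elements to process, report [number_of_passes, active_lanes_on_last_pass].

VLMAX = VLEN×LMUL/SEW = 256×1/32 = 8
iterations = ceil(5/8) = 1; final-pass vl = 5

[iterations, last_vl] = [1, 5]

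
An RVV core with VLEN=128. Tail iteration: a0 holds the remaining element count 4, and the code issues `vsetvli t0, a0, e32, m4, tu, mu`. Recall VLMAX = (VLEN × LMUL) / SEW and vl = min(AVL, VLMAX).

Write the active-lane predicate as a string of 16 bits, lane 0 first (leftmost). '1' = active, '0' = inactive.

VLMAX = (128 × 4) / 32 = 16 lanes
vl = min(AVL, VLMAX) = min(4, 16) = 4
bits (lane 0 leftmost): 1111000000000000

predicate = 1111000000000000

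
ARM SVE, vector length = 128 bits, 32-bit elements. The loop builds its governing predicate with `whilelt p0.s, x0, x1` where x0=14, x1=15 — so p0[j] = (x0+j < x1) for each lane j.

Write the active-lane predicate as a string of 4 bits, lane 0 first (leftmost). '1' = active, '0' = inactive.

lane count: 128 div 32 = 4
active while 14+j < 15, i.e. j ∈ [0,1) capped at 4 ⇒ 1
bits (lane 0 leftmost): 1000

predicate = 1000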